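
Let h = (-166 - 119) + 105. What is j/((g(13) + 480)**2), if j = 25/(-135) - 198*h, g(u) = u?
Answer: 962275/6562323 ≈ 0.14664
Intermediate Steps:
h = -180 (h = -285 + 105 = -180)
j = 962275/27 (j = 25/(-135) - 198*(-180) = 25*(-1/135) + 35640 = -5/27 + 35640 = 962275/27 ≈ 35640.)
j/((g(13) + 480)**2) = 962275/(27*((13 + 480)**2)) = 962275/(27*(493**2)) = (962275/27)/243049 = (962275/27)*(1/243049) = 962275/6562323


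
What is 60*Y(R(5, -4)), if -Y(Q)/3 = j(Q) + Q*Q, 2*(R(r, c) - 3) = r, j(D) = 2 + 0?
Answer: -5805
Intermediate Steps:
j(D) = 2
R(r, c) = 3 + r/2
Y(Q) = -6 - 3*Q² (Y(Q) = -3*(2 + Q*Q) = -3*(2 + Q²) = -6 - 3*Q²)
60*Y(R(5, -4)) = 60*(-6 - 3*(3 + (½)*5)²) = 60*(-6 - 3*(3 + 5/2)²) = 60*(-6 - 3*(11/2)²) = 60*(-6 - 3*121/4) = 60*(-6 - 363/4) = 60*(-387/4) = -5805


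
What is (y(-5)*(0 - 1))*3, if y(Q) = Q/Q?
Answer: -3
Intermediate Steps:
y(Q) = 1
(y(-5)*(0 - 1))*3 = (1*(0 - 1))*3 = (1*(-1))*3 = -1*3 = -3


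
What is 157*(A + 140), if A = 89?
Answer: 35953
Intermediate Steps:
157*(A + 140) = 157*(89 + 140) = 157*229 = 35953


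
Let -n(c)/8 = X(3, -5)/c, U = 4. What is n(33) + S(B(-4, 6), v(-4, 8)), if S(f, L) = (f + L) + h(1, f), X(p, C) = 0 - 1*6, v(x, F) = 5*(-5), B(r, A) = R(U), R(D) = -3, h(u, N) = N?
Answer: -325/11 ≈ -29.545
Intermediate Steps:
B(r, A) = -3
v(x, F) = -25
X(p, C) = -6 (X(p, C) = 0 - 6 = -6)
S(f, L) = L + 2*f (S(f, L) = (f + L) + f = (L + f) + f = L + 2*f)
n(c) = 48/c (n(c) = -(-48)/c = 48/c)
n(33) + S(B(-4, 6), v(-4, 8)) = 48/33 + (-25 + 2*(-3)) = 48*(1/33) + (-25 - 6) = 16/11 - 31 = -325/11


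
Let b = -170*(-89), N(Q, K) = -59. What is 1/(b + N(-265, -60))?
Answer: 1/15071 ≈ 6.6353e-5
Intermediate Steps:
b = 15130
1/(b + N(-265, -60)) = 1/(15130 - 59) = 1/15071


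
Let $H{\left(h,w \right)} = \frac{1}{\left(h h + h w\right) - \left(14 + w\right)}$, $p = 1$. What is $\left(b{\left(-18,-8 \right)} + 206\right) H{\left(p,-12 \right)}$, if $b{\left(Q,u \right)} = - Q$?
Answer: $- \frac{224}{13} \approx -17.231$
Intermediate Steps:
$H{\left(h,w \right)} = \frac{1}{-14 + h^{2} - w + h w}$ ($H{\left(h,w \right)} = \frac{1}{\left(h^{2} + h w\right) - \left(14 + w\right)} = \frac{1}{-14 + h^{2} - w + h w}$)
$\left(b{\left(-18,-8 \right)} + 206\right) H{\left(p,-12 \right)} = \frac{\left(-1\right) \left(-18\right) + 206}{-14 + 1^{2} - -12 + 1 \left(-12\right)} = \frac{18 + 206}{-14 + 1 + 12 - 12} = \frac{224}{-13} = 224 \left(- \frac{1}{13}\right) = - \frac{224}{13}$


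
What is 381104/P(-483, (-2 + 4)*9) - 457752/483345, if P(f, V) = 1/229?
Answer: 14060959597256/161115 ≈ 8.7273e+7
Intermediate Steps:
P(f, V) = 1/229
381104/P(-483, (-2 + 4)*9) - 457752/483345 = 381104/(1/229) - 457752/483345 = 381104*229 - 457752*1/483345 = 87272816 - 152584/161115 = 14060959597256/161115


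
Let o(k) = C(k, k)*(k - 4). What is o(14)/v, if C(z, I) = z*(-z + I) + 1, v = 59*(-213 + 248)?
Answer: 2/413 ≈ 0.0048426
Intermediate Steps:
v = 2065 (v = 59*35 = 2065)
C(z, I) = 1 + z*(I - z) (C(z, I) = z*(I - z) + 1 = 1 + z*(I - z))
o(k) = -4 + k (o(k) = (1 - k² + k*k)*(k - 4) = (1 - k² + k²)*(-4 + k) = 1*(-4 + k) = -4 + k)
o(14)/v = (-4 + 14)/2065 = 10*(1/2065) = 2/413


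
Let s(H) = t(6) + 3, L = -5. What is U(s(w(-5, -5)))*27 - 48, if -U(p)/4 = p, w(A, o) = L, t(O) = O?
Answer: -1020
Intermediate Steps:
w(A, o) = -5
s(H) = 9 (s(H) = 6 + 3 = 9)
U(p) = -4*p
U(s(w(-5, -5)))*27 - 48 = -4*9*27 - 48 = -36*27 - 48 = -972 - 48 = -1020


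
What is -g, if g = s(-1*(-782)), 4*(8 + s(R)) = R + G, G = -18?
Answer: -183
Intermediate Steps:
s(R) = -25/2 + R/4 (s(R) = -8 + (R - 18)/4 = -8 + (-18 + R)/4 = -8 + (-9/2 + R/4) = -25/2 + R/4)
g = 183 (g = -25/2 + (-1*(-782))/4 = -25/2 + (1/4)*782 = -25/2 + 391/2 = 183)
-g = -1*183 = -183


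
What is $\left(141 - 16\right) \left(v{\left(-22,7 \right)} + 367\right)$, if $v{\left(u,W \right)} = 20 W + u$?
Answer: $60625$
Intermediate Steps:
$v{\left(u,W \right)} = u + 20 W$
$\left(141 - 16\right) \left(v{\left(-22,7 \right)} + 367\right) = \left(141 - 16\right) \left(\left(-22 + 20 \cdot 7\right) + 367\right) = 125 \left(\left(-22 + 140\right) + 367\right) = 125 \left(118 + 367\right) = 125 \cdot 485 = 60625$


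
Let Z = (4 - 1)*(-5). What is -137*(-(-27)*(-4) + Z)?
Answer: 16851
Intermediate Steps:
Z = -15 (Z = 3*(-5) = -15)
-137*(-(-27)*(-4) + Z) = -137*(-(-27)*(-4) - 15) = -137*(-9*12 - 15) = -137*(-108 - 15) = -137*(-123) = 16851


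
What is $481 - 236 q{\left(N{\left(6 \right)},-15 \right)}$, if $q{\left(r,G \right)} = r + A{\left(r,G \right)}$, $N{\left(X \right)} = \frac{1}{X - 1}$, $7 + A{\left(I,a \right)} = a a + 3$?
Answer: $- \frac{258611}{5} \approx -51722.0$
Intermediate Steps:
$A{\left(I,a \right)} = -4 + a^{2}$ ($A{\left(I,a \right)} = -7 + \left(a a + 3\right) = -7 + \left(a^{2} + 3\right) = -7 + \left(3 + a^{2}\right) = -4 + a^{2}$)
$N{\left(X \right)} = \frac{1}{-1 + X}$
$q{\left(r,G \right)} = -4 + r + G^{2}$ ($q{\left(r,G \right)} = r + \left(-4 + G^{2}\right) = -4 + r + G^{2}$)
$481 - 236 q{\left(N{\left(6 \right)},-15 \right)} = 481 - 236 \left(-4 + \frac{1}{-1 + 6} + \left(-15\right)^{2}\right) = 481 - 236 \left(-4 + \frac{1}{5} + 225\right) = 481 - \frac{261016}{5} = - \frac{258611}{5}$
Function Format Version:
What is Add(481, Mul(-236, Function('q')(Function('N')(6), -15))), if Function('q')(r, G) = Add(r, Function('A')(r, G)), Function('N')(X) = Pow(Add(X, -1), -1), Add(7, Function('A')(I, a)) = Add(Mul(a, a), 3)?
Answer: Rational(-258611, 5) ≈ -51722.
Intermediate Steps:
Function('A')(I, a) = Add(-4, Pow(a, 2)) (Function('A')(I, a) = Add(-7, Add(Mul(a, a), 3)) = Add(-7, Add(Pow(a, 2), 3)) = Add(-7, Add(3, Pow(a, 2))) = Add(-4, Pow(a, 2)))
Function('N')(X) = Pow(Add(-1, X), -1)
Function('q')(r, G) = Add(-4, r, Pow(G, 2)) (Function('q')(r, G) = Add(r, Add(-4, Pow(G, 2))) = Add(-4, r, Pow(G, 2)))
Add(481, Mul(-236, Function('q')(Function('N')(6), -15))) = Add(481, Mul(-236, Add(-4, Pow(Add(-1, 6), -1), Pow(-15, 2)))) = Add(481, Mul(-236, Add(-4, Pow(5, -1), 225))) = Add(481, Mul(-236, Add(-4, Rational(1, 5), 225))) = Add(481, Mul(-236, Rational(1106, 5))) = Add(481, Rational(-261016, 5)) = Rational(-258611, 5)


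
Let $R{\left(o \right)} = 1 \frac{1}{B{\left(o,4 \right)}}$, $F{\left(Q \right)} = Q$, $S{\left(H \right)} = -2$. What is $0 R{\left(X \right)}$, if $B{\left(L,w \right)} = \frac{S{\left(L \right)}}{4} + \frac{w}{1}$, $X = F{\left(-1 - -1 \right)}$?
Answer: $0$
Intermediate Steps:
$X = 0$ ($X = -1 - -1 = -1 + 1 = 0$)
$B{\left(L,w \right)} = - \frac{1}{2} + w$ ($B{\left(L,w \right)} = - \frac{2}{4} + \frac{w}{1} = \left(-2\right) \frac{1}{4} + w 1 = - \frac{1}{2} + w$)
$R{\left(o \right)} = \frac{2}{7}$ ($R{\left(o \right)} = 1 \frac{1}{- \frac{1}{2} + 4} = 1 \frac{1}{\frac{7}{2}} = 1 \cdot \frac{2}{7} = \frac{2}{7}$)
$0 R{\left(X \right)} = 0 \cdot \frac{2}{7} = 0$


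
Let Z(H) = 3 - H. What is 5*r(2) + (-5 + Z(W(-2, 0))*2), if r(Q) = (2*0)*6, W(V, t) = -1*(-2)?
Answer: -3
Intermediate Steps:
W(V, t) = 2
r(Q) = 0 (r(Q) = 0*6 = 0)
5*r(2) + (-5 + Z(W(-2, 0))*2) = 5*0 + (-5 + (3 - 1*2)*2) = 0 + (-5 + (3 - 2)*2) = 0 + (-5 + 1*2) = 0 + (-5 + 2) = 0 - 3 = -3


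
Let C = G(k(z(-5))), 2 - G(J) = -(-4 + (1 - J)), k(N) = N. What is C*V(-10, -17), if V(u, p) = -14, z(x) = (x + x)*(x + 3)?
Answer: 294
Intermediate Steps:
z(x) = 2*x*(3 + x) (z(x) = (2*x)*(3 + x) = 2*x*(3 + x))
G(J) = -1 - J (G(J) = 2 - (-1)*(-4 + (1 - J)) = 2 - (-1)*(-3 - J) = 2 - (3 + J) = 2 + (-3 - J) = -1 - J)
C = -21 (C = -1 - 2*(-5)*(3 - 5) = -1 - 2*(-5)*(-2) = -1 - 1*20 = -1 - 20 = -21)
C*V(-10, -17) = -21*(-14) = 294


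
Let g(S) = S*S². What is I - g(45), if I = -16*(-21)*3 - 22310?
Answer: -112427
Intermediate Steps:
g(S) = S³
I = -21302 (I = 336*3 - 22310 = 1008 - 22310 = -21302)
I - g(45) = -21302 - 1*45³ = -21302 - 1*91125 = -21302 - 91125 = -112427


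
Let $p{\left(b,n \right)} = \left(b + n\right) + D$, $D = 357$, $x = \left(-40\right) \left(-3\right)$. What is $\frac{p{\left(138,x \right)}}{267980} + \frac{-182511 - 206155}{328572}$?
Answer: $- \frac{5197632145}{4402536228} \approx -1.1806$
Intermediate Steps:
$x = 120$
$p{\left(b,n \right)} = 357 + b + n$ ($p{\left(b,n \right)} = \left(b + n\right) + 357 = 357 + b + n$)
$\frac{p{\left(138,x \right)}}{267980} + \frac{-182511 - 206155}{328572} = \frac{357 + 138 + 120}{267980} + \frac{-182511 - 206155}{328572} = 615 \cdot \frac{1}{267980} + \left(-182511 - 206155\right) \frac{1}{328572} = \frac{123}{53596} - \frac{194333}{164286} = - \frac{5197632145}{4402536228}$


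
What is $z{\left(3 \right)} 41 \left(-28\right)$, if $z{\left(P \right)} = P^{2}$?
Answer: $-10332$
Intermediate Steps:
$z{\left(3 \right)} 41 \left(-28\right) = 3^{2} \cdot 41 \left(-28\right) = 9 \cdot 41 \left(-28\right) = 369 \left(-28\right) = -10332$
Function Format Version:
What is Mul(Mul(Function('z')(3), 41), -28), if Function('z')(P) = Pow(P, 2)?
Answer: -10332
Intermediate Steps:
Mul(Mul(Function('z')(3), 41), -28) = Mul(Mul(Pow(3, 2), 41), -28) = Mul(Mul(9, 41), -28) = Mul(369, -28) = -10332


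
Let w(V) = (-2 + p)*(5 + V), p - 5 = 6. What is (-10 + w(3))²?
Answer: 3844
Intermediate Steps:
p = 11 (p = 5 + 6 = 11)
w(V) = 45 + 9*V (w(V) = (-2 + 11)*(5 + V) = 9*(5 + V) = 45 + 9*V)
(-10 + w(3))² = (-10 + (45 + 9*3))² = (-10 + (45 + 27))² = (-10 + 72)² = 62² = 3844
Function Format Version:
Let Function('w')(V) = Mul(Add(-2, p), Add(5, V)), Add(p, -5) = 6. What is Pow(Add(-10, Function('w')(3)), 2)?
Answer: 3844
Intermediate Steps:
p = 11 (p = Add(5, 6) = 11)
Function('w')(V) = Add(45, Mul(9, V)) (Function('w')(V) = Mul(Add(-2, 11), Add(5, V)) = Mul(9, Add(5, V)) = Add(45, Mul(9, V)))
Pow(Add(-10, Function('w')(3)), 2) = Pow(Add(-10, Add(45, Mul(9, 3))), 2) = Pow(Add(-10, Add(45, 27)), 2) = Pow(Add(-10, 72), 2) = Pow(62, 2) = 3844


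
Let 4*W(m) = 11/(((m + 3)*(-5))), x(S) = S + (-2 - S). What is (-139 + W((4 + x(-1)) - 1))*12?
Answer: -33393/20 ≈ -1669.7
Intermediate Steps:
x(S) = -2
W(m) = 11/(4*(-15 - 5*m)) (W(m) = (11/(((m + 3)*(-5))))/4 = (11/(((3 + m)*(-5))))/4 = (11/(-15 - 5*m))/4 = 11/(4*(-15 - 5*m)))
(-139 + W((4 + x(-1)) - 1))*12 = (-139 - 11/(60 + 20*((4 - 2) - 1)))*12 = (-139 - 11/(60 + 20*(2 - 1)))*12 = (-139 - 11/(60 + 20*1))*12 = (-139 - 11/(60 + 20))*12 = (-139 - 11/80)*12 = -11131/80*12 = -33393/20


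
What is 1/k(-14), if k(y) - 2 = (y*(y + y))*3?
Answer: 1/1178 ≈ 0.00084890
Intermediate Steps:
k(y) = 2 + 6*y² (k(y) = 2 + (y*(y + y))*3 = 2 + (y*(2*y))*3 = 2 + (2*y²)*3 = 2 + 6*y²)
1/k(-14) = 1/(2 + 6*(-14)²) = 1/(2 + 6*196) = 1/(2 + 1176) = 1/1178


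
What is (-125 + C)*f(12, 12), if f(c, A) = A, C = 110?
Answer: -180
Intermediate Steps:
(-125 + C)*f(12, 12) = (-125 + 110)*12 = -15*12 = -180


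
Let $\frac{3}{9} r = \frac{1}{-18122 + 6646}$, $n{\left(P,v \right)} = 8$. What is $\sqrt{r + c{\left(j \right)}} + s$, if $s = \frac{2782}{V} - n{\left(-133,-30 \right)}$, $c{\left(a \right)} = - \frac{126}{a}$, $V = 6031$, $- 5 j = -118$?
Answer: $- \frac{45466}{6031} + \frac{11 i \sqrt{5057309667}}{338542} \approx -7.5387 + 2.3107 i$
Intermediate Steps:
$j = \frac{118}{5}$ ($j = \left(- \frac{1}{5}\right) \left(-118\right) = \frac{118}{5} \approx 23.6$)
$r = - \frac{3}{11476}$ ($r = \frac{3}{-18122 + 6646} = \frac{3}{-11476} = 3 \left(- \frac{1}{11476}\right) = - \frac{3}{11476} \approx -0.00026142$)
$s = - \frac{45466}{6031}$ ($s = \frac{2782}{6031} - 8 = - \frac{45466}{6031} \approx -7.5387$)
$\sqrt{r + c{\left(j \right)}} + s = \sqrt{- \frac{3}{11476} - \frac{126}{\frac{118}{5}}} - \frac{45466}{6031} = \sqrt{- \frac{3}{11476} - \frac{315}{59}} - \frac{45466}{6031} = \sqrt{- \frac{3615117}{677084}} - \frac{45466}{6031} = \frac{11 i \sqrt{5057309667}}{338542} - \frac{45466}{6031} = - \frac{45466}{6031} + \frac{11 i \sqrt{5057309667}}{338542}$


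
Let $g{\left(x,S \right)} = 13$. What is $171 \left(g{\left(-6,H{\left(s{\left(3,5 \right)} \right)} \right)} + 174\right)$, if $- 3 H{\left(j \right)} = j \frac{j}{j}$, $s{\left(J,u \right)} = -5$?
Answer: $31977$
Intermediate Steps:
$H{\left(j \right)} = - \frac{j}{3}$ ($H{\left(j \right)} = - \frac{j \frac{j}{j}}{3} = - \frac{j 1}{3} = - \frac{j}{3}$)
$171 \left(g{\left(-6,H{\left(s{\left(3,5 \right)} \right)} \right)} + 174\right) = 171 \left(13 + 174\right) = 171 \cdot 187 = 31977$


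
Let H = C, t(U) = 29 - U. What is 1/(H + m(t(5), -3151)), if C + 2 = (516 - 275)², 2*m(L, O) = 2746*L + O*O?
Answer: 2/10110863 ≈ 1.9781e-7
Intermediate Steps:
m(L, O) = O²/2 + 1373*L (m(L, O) = (2746*L + O*O)/2 = (2746*L + O²)/2 = (O² + 2746*L)/2 = O²/2 + 1373*L)
C = 58079 (C = -2 + (516 - 275)² = -2 + 241² = -2 + 58081 = 58079)
H = 58079
1/(H + m(t(5), -3151)) = 1/(58079 + ((½)*(-3151)² + 1373*(29 - 1*5))) = 1/(58079 + ((½)*9928801 + 1373*(29 - 5))) = 1/(58079 + (9928801/2 + 1373*24)) = 1/(58079 + (9928801/2 + 32952)) = 1/(58079 + 9994705/2) = 1/(10110863/2) = 2/10110863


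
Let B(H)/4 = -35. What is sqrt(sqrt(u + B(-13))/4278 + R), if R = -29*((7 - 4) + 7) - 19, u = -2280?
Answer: sqrt(-1413774189 + 23529*I*sqrt(5))/2139 ≈ 0.00032708 + 17.578*I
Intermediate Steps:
B(H) = -140 (B(H) = 4*(-35) = -140)
R = -309 (R = -29*(3 + 7) - 19 = -29*10 - 19 = -290 - 19 = -309)
sqrt(sqrt(u + B(-13))/4278 + R) = sqrt(sqrt(-2280 - 140)/4278 - 309) = sqrt(sqrt(-2420)*(1/4278) - 309) = sqrt((22*I*sqrt(5))*(1/4278) - 309) = sqrt(11*I*sqrt(5)/2139 - 309) = sqrt(-309 + 11*I*sqrt(5)/2139)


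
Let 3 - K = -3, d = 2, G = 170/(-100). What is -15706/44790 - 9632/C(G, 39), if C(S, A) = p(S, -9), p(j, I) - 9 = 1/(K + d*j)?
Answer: -1402585193/1366095 ≈ -1026.7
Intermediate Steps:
G = -17/10 (G = 170*(-1/100) = -17/10 ≈ -1.7000)
K = 6 (K = 3 - 1*(-3) = 3 + 3 = 6)
p(j, I) = 9 + 1/(6 + 2*j)
C(S, A) = (55 + 18*S)/(2*(3 + S))
-15706/44790 - 9632/C(G, 39) = -15706/44790 - 9632*2*(3 - 17/10)/(55 + 18*(-17/10)) = -15706*1/44790 - 9632*13/(5*(55 - 153/5)) = -7853/22395 - 9632/((½)*(10/13)*(122/5)) = -7853/22395 - 9632/122/13 = -7853/22395 - 9632*13/122 = -7853/22395 - 62608/61 = -1402585193/1366095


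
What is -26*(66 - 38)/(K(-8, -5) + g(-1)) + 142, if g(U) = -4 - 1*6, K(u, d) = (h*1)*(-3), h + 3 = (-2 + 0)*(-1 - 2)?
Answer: 3426/19 ≈ 180.32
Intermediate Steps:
h = 3 (h = -3 + (-2 + 0)*(-1 - 2) = -3 - 2*(-3) = -3 + 6 = 3)
K(u, d) = -9 (K(u, d) = (3*1)*(-3) = 3*(-3) = -9)
g(U) = -10 (g(U) = -4 - 6 = -10)
-26*(66 - 38)/(K(-8, -5) + g(-1)) + 142 = -26*(66 - 38)/(-9 - 10) + 142 = -728/(-19) + 142 = -728*(-1)/19 + 142 = -26*(-28/19) + 142 = 728/19 + 142 = 3426/19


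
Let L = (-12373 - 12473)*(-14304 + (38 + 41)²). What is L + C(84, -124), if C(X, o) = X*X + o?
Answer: 200340230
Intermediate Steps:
C(X, o) = o + X² (C(X, o) = X² + o = o + X²)
L = 200333298 (L = -24846*(-14304 + 79²) = -24846*(-14304 + 6241) = -24846*(-8063) = 200333298)
L + C(84, -124) = 200333298 + (-124 + 84²) = 200333298 + (-124 + 7056) = 200333298 + 6932 = 200340230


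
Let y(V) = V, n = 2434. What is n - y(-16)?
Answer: 2450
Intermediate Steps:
n - y(-16) = 2434 - 1*(-16) = 2434 + 16 = 2450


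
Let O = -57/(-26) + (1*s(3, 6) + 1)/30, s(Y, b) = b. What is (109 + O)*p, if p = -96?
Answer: -695296/65 ≈ -10697.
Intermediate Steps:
O = 473/195 (O = -57/(-26) + (1*6 + 1)/30 = -57*(-1/26) + (6 + 1)*(1/30) = 57/26 + 7*(1/30) = 57/26 + 7/30 = 473/195 ≈ 2.4256)
(109 + O)*p = (109 + 473/195)*(-96) = (21728/195)*(-96) = -695296/65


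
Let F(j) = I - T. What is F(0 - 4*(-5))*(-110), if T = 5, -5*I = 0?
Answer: 550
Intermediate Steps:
I = 0 (I = -⅕*0 = 0)
F(j) = -5 (F(j) = 0 - 1*5 = 0 - 5 = -5)
F(0 - 4*(-5))*(-110) = -5*(-110) = 550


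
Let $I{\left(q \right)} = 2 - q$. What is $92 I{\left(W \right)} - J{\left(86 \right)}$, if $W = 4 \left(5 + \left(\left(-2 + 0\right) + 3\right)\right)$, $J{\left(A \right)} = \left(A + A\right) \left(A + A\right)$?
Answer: $-31608$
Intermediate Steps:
$J{\left(A \right)} = 4 A^{2}$ ($J{\left(A \right)} = 2 A 2 A = 4 A^{2}$)
$W = 24$ ($W = 4 \left(5 + \left(-2 + 3\right)\right) = 4 \left(5 + 1\right) = 4 \cdot 6 = 24$)
$92 I{\left(W \right)} - J{\left(86 \right)} = 92 \left(2 - 24\right) - 4 \cdot 86^{2} = 92 \left(2 - 24\right) - 4 \cdot 7396 = 92 \left(-22\right) - 29584 = -2024 - 29584 = -31608$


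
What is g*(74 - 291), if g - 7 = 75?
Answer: -17794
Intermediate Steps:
g = 82 (g = 7 + 75 = 82)
g*(74 - 291) = 82*(74 - 291) = 82*(-217) = -17794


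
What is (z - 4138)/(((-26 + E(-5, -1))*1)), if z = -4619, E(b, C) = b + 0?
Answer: 8757/31 ≈ 282.48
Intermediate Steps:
E(b, C) = b
(z - 4138)/(((-26 + E(-5, -1))*1)) = (-4619 - 4138)/(((-26 - 5)*1)) = -8757/((-31*1)) = -8757/(-31) = -8757*(-1/31) = 8757/31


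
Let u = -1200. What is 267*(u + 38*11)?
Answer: -208794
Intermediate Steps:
267*(u + 38*11) = 267*(-1200 + 38*11) = 267*(-1200 + 418) = 267*(-782) = -208794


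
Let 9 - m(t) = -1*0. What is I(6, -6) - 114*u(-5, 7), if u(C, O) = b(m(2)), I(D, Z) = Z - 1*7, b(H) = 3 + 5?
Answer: -925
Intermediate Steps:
m(t) = 9 (m(t) = 9 - (-1)*0 = 9 - 1*0 = 9 + 0 = 9)
b(H) = 8
I(D, Z) = -7 + Z (I(D, Z) = Z - 7 = -7 + Z)
u(C, O) = 8
I(6, -6) - 114*u(-5, 7) = (-7 - 6) - 114*8 = -13 - 912 = -925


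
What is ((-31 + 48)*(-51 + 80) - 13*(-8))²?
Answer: 356409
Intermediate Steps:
((-31 + 48)*(-51 + 80) - 13*(-8))² = (17*29 + 104)² = (493 + 104)² = 597² = 356409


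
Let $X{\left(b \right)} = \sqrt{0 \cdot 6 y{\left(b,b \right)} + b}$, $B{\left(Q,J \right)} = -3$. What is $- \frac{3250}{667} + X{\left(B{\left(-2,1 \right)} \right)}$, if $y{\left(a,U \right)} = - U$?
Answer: $- \frac{3250}{667} + i \sqrt{3} \approx -4.8726 + 1.732 i$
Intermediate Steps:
$X{\left(b \right)} = \sqrt{b}$ ($X{\left(b \right)} = \sqrt{0 \cdot 6 \left(- b\right) + b} = \sqrt{0 \left(- b\right) + b} = \sqrt{0 + b} = \sqrt{b}$)
$- \frac{3250}{667} + X{\left(B{\left(-2,1 \right)} \right)} = - \frac{3250}{667} + \sqrt{-3} = \left(-3250\right) \frac{1}{667} + i \sqrt{3} = - \frac{3250}{667} + i \sqrt{3}$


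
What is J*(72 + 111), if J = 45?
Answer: 8235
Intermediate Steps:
J*(72 + 111) = 45*(72 + 111) = 45*183 = 8235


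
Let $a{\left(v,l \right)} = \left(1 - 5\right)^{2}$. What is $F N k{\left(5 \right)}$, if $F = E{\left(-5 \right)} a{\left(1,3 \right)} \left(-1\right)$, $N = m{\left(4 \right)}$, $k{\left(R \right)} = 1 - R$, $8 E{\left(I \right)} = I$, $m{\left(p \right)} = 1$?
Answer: $-40$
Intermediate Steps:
$E{\left(I \right)} = \frac{I}{8}$
$N = 1$
$a{\left(v,l \right)} = 16$ ($a{\left(v,l \right)} = \left(-4\right)^{2} = 16$)
$F = 10$ ($F = \frac{1}{8} \left(-5\right) 16 \left(-1\right) = \left(- \frac{5}{8}\right) 16 \left(-1\right) = \left(-10\right) \left(-1\right) = 10$)
$F N k{\left(5 \right)} = 10 \cdot 1 \left(1 - 5\right) = 10 \left(1 - 5\right) = 10 \left(-4\right) = -40$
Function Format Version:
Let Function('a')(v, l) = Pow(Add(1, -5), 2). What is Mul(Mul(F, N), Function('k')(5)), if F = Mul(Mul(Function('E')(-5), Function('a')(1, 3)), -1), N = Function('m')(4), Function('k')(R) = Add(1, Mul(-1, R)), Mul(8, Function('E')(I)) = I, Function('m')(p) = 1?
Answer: -40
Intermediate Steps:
Function('E')(I) = Mul(Rational(1, 8), I)
N = 1
Function('a')(v, l) = 16 (Function('a')(v, l) = Pow(-4, 2) = 16)
F = 10 (F = Mul(Mul(Mul(Rational(1, 8), -5), 16), -1) = Mul(Mul(Rational(-5, 8), 16), -1) = Mul(-10, -1) = 10)
Mul(Mul(F, N), Function('k')(5)) = Mul(Mul(10, 1), Add(1, Mul(-1, 5))) = Mul(10, Add(1, -5)) = Mul(10, -4) = -40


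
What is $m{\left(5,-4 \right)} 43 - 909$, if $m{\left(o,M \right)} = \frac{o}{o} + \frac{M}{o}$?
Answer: $- \frac{4502}{5} \approx -900.4$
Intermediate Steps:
$m{\left(o,M \right)} = 1 + \frac{M}{o}$
$m{\left(5,-4 \right)} 43 - 909 = \frac{-4 + 5}{5} \cdot 43 - 909 = \frac{1}{5} \cdot 1 \cdot 43 - 909 = \frac{1}{5} \cdot 43 - 909 = \frac{43}{5} - 909 = - \frac{4502}{5}$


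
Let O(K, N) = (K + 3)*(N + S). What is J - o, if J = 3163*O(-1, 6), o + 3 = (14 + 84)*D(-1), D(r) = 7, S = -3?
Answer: 18295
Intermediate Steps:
o = 683 (o = -3 + (14 + 84)*7 = -3 + 98*7 = -3 + 686 = 683)
O(K, N) = (-3 + N)*(3 + K) (O(K, N) = (K + 3)*(N - 3) = (3 + K)*(-3 + N) = (-3 + N)*(3 + K))
J = 18978 (J = 3163*(-9 - 3*(-1) + 3*6 - 1*6) = 3163*(-9 + 3 + 18 - 6) = 3163*6 = 18978)
J - o = 18978 - 1*683 = 18978 - 683 = 18295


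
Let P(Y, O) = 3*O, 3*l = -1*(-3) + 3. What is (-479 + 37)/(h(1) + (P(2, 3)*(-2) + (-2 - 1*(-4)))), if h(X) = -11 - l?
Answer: 442/29 ≈ 15.241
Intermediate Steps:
l = 2 (l = (-1*(-3) + 3)/3 = (3 + 3)/3 = (⅓)*6 = 2)
h(X) = -13 (h(X) = -11 - 1*2 = -11 - 2 = -13)
(-479 + 37)/(h(1) + (P(2, 3)*(-2) + (-2 - 1*(-4)))) = (-479 + 37)/(-13 + ((3*3)*(-2) + (-2 - 1*(-4)))) = -442/(-13 + (9*(-2) + (-2 + 4))) = -442/(-13 + (-18 + 2)) = -442/(-13 - 16) = -442/(-29) = -442*(-1/29) = 442/29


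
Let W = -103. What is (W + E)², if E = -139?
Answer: 58564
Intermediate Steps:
(W + E)² = (-103 - 139)² = (-242)² = 58564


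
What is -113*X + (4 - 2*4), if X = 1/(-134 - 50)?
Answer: -623/184 ≈ -3.3859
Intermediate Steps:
X = -1/184 (X = 1/(-184) = -1/184 ≈ -0.0054348)
-113*X + (4 - 2*4) = -113*(-1/184) + (4 - 2*4) = 113/184 + (4 - 8) = 113/184 - 4 = -623/184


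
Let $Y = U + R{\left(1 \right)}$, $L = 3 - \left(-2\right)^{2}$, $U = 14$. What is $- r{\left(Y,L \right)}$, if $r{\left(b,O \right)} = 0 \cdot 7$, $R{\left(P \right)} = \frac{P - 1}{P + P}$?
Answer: $0$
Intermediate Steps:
$R{\left(P \right)} = \frac{-1 + P}{2 P}$
$L = -1$ ($L = 3 - 4 = -1$)
$Y = 14$ ($Y = 14 + \frac{-1 + 1}{2 \cdot 1} = 14 + \frac{1}{2} \cdot 1 \cdot 0 = 14 + 0 = 14$)
$r{\left(b,O \right)} = 0$
$- r{\left(Y,L \right)} = \left(-1\right) 0 = 0$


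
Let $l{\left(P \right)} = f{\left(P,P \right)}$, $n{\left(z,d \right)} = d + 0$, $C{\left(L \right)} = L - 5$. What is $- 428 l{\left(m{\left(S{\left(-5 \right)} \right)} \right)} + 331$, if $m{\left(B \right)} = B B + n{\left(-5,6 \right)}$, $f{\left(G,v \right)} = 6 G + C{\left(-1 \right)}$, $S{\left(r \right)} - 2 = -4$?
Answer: $-22781$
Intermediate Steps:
$C{\left(L \right)} = -5 + L$
$S{\left(r \right)} = -2$ ($S{\left(r \right)} = 2 - 4 = -2$)
$n{\left(z,d \right)} = d$
$f{\left(G,v \right)} = -6 + 6 G$ ($f{\left(G,v \right)} = 6 G - 6 = -6 + 6 G$)
$m{\left(B \right)} = 6 + B^{2}$ ($m{\left(B \right)} = B B + 6 = B^{2} + 6 = 6 + B^{2}$)
$l{\left(P \right)} = -6 + 6 P$
$- 428 l{\left(m{\left(S{\left(-5 \right)} \right)} \right)} + 331 = - 428 \left(-6 + 6 \left(6 + \left(-2\right)^{2}\right)\right) + 331 = - 428 \left(-6 + 6 \left(6 + 4\right)\right) + 331 = - 428 \left(-6 + 6 \cdot 10\right) + 331 = - 428 \left(-6 + 60\right) + 331 = \left(-428\right) 54 + 331 = -23112 + 331 = -22781$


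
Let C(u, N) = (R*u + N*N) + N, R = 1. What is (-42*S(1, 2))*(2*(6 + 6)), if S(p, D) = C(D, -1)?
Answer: -2016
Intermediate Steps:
C(u, N) = N + u + N² (C(u, N) = (1*u + N*N) + N = (u + N²) + N = N + u + N²)
S(p, D) = D (S(p, D) = -1 + D + (-1)² = -1 + D + 1 = D)
(-42*S(1, 2))*(2*(6 + 6)) = (-42*2)*(2*(6 + 6)) = -168*12 = -84*24 = -2016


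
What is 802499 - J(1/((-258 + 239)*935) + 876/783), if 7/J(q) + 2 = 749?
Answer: 599466746/747 ≈ 8.0250e+5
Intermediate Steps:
J(q) = 7/747 (J(q) = 7/(-2 + 749) = 7/747)
802499 - J(1/((-258 + 239)*935) + 876/783) = 802499 - 1*7/747 = 802499 - 7/747 = 599466746/747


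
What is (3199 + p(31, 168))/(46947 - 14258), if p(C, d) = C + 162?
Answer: 3392/32689 ≈ 0.10377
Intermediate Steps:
p(C, d) = 162 + C
(3199 + p(31, 168))/(46947 - 14258) = (3199 + (162 + 31))/(46947 - 14258) = (3199 + 193)/32689 = 3392*(1/32689) = 3392/32689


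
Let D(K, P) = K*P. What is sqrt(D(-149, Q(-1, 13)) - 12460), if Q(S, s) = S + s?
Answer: 2*I*sqrt(3562) ≈ 119.36*I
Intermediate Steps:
sqrt(D(-149, Q(-1, 13)) - 12460) = sqrt(-149*(-1 + 13) - 12460) = sqrt(-149*12 - 12460) = sqrt(-1788 - 12460) = sqrt(-14248) = 2*I*sqrt(3562)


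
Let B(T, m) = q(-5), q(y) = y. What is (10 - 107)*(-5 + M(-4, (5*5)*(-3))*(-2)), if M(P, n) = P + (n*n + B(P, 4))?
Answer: 1089989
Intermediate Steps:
B(T, m) = -5
M(P, n) = -5 + P + n**2 (M(P, n) = P + (n*n - 5) = P + (n**2 - 5) = P + (-5 + n**2) = -5 + P + n**2)
(10 - 107)*(-5 + M(-4, (5*5)*(-3))*(-2)) = (10 - 107)*(-5 + (-5 - 4 + ((5*5)*(-3))**2)*(-2)) = -97*(-5 + (-5 - 4 + (25*(-3))**2)*(-2)) = -97*(-5 + (-5 - 4 + (-75)**2)*(-2)) = -97*(-5 + (-5 - 4 + 5625)*(-2)) = -97*(-5 + 5616*(-2)) = -97*(-5 - 11232) = -97*(-11237) = 1089989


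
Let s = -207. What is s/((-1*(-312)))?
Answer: -69/104 ≈ -0.66346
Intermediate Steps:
s/((-1*(-312))) = -207/((-1*(-312))) = -207/312 = -207*1/312 = -69/104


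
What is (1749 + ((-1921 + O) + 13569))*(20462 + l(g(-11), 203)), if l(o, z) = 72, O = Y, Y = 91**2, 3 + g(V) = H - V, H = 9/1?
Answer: 445136052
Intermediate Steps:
H = 9 (H = 9*1 = 9)
g(V) = 6 - V (g(V) = -3 + (9 - V) = 6 - V)
Y = 8281
O = 8281
(1749 + ((-1921 + O) + 13569))*(20462 + l(g(-11), 203)) = (1749 + ((-1921 + 8281) + 13569))*(20462 + 72) = (1749 + (6360 + 13569))*20534 = (1749 + 19929)*20534 = 21678*20534 = 445136052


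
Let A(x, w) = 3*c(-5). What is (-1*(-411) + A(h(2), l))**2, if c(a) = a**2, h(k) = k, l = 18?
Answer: 236196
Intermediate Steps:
A(x, w) = 75 (A(x, w) = 3*(-5)**2 = 3*25 = 75)
(-1*(-411) + A(h(2), l))**2 = (-1*(-411) + 75)**2 = (411 + 75)**2 = 486**2 = 236196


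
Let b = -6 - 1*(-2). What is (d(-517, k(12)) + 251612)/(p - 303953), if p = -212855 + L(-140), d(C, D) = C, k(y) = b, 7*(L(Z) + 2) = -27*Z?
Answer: -50219/103254 ≈ -0.48636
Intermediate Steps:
b = -4 (b = -6 + 2 = -4)
L(Z) = -2 - 27*Z/7 (L(Z) = -2 + (-27*Z)/7 = -2 - 27*Z/7)
k(y) = -4
p = -212317 (p = -212855 + (-2 - 27/7*(-140)) = -212855 + (-2 + 540) = -212855 + 538 = -212317)
(d(-517, k(12)) + 251612)/(p - 303953) = (-517 + 251612)/(-212317 - 303953) = 251095/(-516270) = 251095*(-1/516270) = -50219/103254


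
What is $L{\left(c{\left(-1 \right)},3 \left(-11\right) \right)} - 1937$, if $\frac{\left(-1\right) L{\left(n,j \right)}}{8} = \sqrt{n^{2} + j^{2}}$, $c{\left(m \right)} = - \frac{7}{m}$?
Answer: $-1937 - 8 \sqrt{1138} \approx -2206.9$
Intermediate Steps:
$L{\left(n,j \right)} = - 8 \sqrt{j^{2} + n^{2}}$ ($L{\left(n,j \right)} = - 8 \sqrt{n^{2} + j^{2}} = - 8 \sqrt{j^{2} + n^{2}}$)
$L{\left(c{\left(-1 \right)},3 \left(-11\right) \right)} - 1937 = - 8 \sqrt{\left(3 \left(-11\right)\right)^{2} + \left(- \frac{7}{-1}\right)^{2}} - 1937 = - 8 \sqrt{\left(-33\right)^{2} + \left(\left(-7\right) \left(-1\right)\right)^{2}} - 1937 = - 8 \sqrt{1089 + 7^{2}} - 1937 = - 8 \sqrt{1089 + 49} - 1937 = - 8 \sqrt{1138} - 1937 = -1937 - 8 \sqrt{1138}$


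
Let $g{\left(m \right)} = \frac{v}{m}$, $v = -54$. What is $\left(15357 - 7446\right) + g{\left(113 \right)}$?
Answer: $\frac{893889}{113} \approx 7910.5$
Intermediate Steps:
$g{\left(m \right)} = - \frac{54}{m}$
$\left(15357 - 7446\right) + g{\left(113 \right)} = \left(15357 - 7446\right) - \frac{54}{113} = 7911 - \frac{54}{113} = \frac{893889}{113}$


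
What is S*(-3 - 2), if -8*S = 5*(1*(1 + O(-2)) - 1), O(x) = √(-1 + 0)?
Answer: 25*I/8 ≈ 3.125*I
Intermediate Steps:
O(x) = I (O(x) = √(-1) = I)
S = -5*I/8 (S = -5*(1*(1 + I) - 1)/8 = -5*((1 + I) - 1)/8 = -5*I/8 ≈ -0.625*I)
S*(-3 - 2) = (-5*I/8)*(-3 - 2) = -5*I/8*(-5) = 25*I/8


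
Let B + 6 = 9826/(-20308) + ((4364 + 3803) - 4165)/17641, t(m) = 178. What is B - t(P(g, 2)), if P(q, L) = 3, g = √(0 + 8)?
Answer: -1435015187/7788118 ≈ -184.26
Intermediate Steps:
g = 2*√2 (g = √8 = 2*√2 ≈ 2.8284)
B = -48730183/7788118 (B = -6 + (9826/(-20308) + ((4364 + 3803) - 4165)/17641) = -6 + (9826*(-1/20308) + (8167 - 4165)*(1/17641)) = -6 + (-4913/10154 + 4002*(1/17641)) = -6 + (-4913/10154 + 174/767) = -6 - 2001475/7788118 = -48730183/7788118 ≈ -6.2570)
B - t(P(g, 2)) = -48730183/7788118 - 1*178 = -48730183/7788118 - 178 = -1435015187/7788118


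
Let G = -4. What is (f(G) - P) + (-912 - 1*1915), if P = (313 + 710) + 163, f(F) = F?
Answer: -4017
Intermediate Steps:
P = 1186 (P = 1023 + 163 = 1186)
(f(G) - P) + (-912 - 1*1915) = (-4 - 1*1186) + (-912 - 1*1915) = (-4 - 1186) + (-912 - 1915) = -1190 - 2827 = -4017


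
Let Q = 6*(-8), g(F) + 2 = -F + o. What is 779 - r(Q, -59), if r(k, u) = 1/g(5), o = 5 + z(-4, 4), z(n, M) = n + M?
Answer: 1559/2 ≈ 779.50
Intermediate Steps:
z(n, M) = M + n
o = 5 (o = 5 + (4 - 4) = 5 + 0 = 5)
g(F) = 3 - F (g(F) = -2 + (-F + 5) = -2 + (5 - F) = 3 - F)
Q = -48
r(k, u) = -1/2 (r(k, u) = 1/(3 - 1*5) = 1/(3 - 5) = 1/(-2) = -1/2)
779 - r(Q, -59) = 779 - 1*(-1/2) = 779 + 1/2 = 1559/2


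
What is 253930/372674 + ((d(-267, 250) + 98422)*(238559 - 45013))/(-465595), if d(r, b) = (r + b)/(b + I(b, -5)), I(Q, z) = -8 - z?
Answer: -30232001758331421/738935212145 ≈ -40913.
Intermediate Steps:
d(r, b) = (b + r)/(-3 + b) (d(r, b) = (r + b)/(b + (-8 - 1*(-5))) = (b + r)/(b + (-8 + 5)) = (b + r)/(b - 3) = (b + r)/(-3 + b))
253930/372674 + ((d(-267, 250) + 98422)*(238559 - 45013))/(-465595) = 253930/372674 + (((250 - 267)/(-3 + 250) + 98422)*(238559 - 45013))/(-465595) = 253930*(1/372674) + ((-17/247 + 98422)*193546)*(-1/465595) = 126965/186337 + (((1/247)*(-17) + 98422)*193546)*(-1/465595) = 126965/186337 + ((-17/247 + 98422)*193546)*(-1/465595) = 126965/186337 + ((24310217/247)*193546)*(-1/465595) = 126965/186337 + (4705145259482/247)*(-1/465595) = 126965/186337 - 162246388258/3965585 = -30232001758331421/738935212145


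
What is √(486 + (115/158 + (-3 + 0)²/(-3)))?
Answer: √12075782/158 ≈ 21.994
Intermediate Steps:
√(486 + (115/158 + (-3 + 0)²/(-3))) = √(486 + (115*(1/158) + (-3)²*(-⅓))) = √(486 + (115/158 + 9*(-⅓))) = √(486 + (115/158 - 3)) = √(486 - 359/158) = √(76429/158) = √12075782/158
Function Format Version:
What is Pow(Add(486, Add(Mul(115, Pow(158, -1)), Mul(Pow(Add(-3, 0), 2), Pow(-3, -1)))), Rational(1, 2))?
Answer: Mul(Rational(1, 158), Pow(12075782, Rational(1, 2))) ≈ 21.994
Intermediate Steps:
Pow(Add(486, Add(Mul(115, Pow(158, -1)), Mul(Pow(Add(-3, 0), 2), Pow(-3, -1)))), Rational(1, 2)) = Pow(Add(486, Add(Mul(115, Rational(1, 158)), Mul(Pow(-3, 2), Rational(-1, 3)))), Rational(1, 2)) = Pow(Add(486, Add(Rational(115, 158), Mul(9, Rational(-1, 3)))), Rational(1, 2)) = Pow(Add(486, Add(Rational(115, 158), -3)), Rational(1, 2)) = Pow(Add(486, Rational(-359, 158)), Rational(1, 2)) = Pow(Rational(76429, 158), Rational(1, 2)) = Mul(Rational(1, 158), Pow(12075782, Rational(1, 2)))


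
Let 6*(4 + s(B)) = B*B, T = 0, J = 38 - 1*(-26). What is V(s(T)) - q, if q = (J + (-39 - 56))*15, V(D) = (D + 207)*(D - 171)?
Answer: -35060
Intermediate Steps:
J = 64 (J = 38 + 26 = 64)
s(B) = -4 + B²/6 (s(B) = -4 + (B*B)/6 = -4 + B²/6)
V(D) = (-171 + D)*(207 + D) (V(D) = (207 + D)*(-171 + D) = (-171 + D)*(207 + D))
q = -465 (q = (64 + (-39 - 56))*15 = (64 - 95)*15 = -31*15 = -465)
V(s(T)) - q = (-35397 + (-4 + (⅙)*0²)² + 36*(-4 + (⅙)*0²)) - 1*(-465) = (-35397 + (-4 + (⅙)*0)² + 36*(-4 + (⅙)*0)) + 465 = (-35397 + (-4 + 0)² + 36*(-4 + 0)) + 465 = (-35397 + (-4)² + 36*(-4)) + 465 = (-35397 + 16 - 144) + 465 = -35525 + 465 = -35060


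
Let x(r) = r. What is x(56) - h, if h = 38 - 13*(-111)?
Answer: -1425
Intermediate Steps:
h = 1481 (h = 38 + 1443 = 1481)
x(56) - h = 56 - 1*1481 = 56 - 1481 = -1425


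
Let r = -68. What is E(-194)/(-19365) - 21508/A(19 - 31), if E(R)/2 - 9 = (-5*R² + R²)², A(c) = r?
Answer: -154090947305/65841 ≈ -2.3403e+6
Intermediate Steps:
A(c) = -68
E(R) = 18 + 32*R⁴ (E(R) = 18 + 2*(-5*R² + R²)² = 18 + 2*(-4*R²)² = 18 + 2*(16*R⁴) = 18 + 32*R⁴)
E(-194)/(-19365) - 21508/A(19 - 31) = (18 + 32*(-194)⁴)/(-19365) - 21508/(-68) = (18 + 32*1416468496)*(-1/19365) - 21508*(-1/68) = (18 + 45326991872)*(-1/19365) + 5377/17 = 45326991890*(-1/19365) + 5377/17 = -9065398378/3873 + 5377/17 = -154090947305/65841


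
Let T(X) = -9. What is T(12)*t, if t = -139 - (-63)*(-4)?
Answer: 3519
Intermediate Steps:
t = -391 (t = -139 - 1*252 = -139 - 252 = -391)
T(12)*t = -9*(-391) = 3519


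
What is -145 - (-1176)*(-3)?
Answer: -3673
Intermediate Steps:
-145 - (-1176)*(-3) = -145 - 98*36 = -145 - 3528 = -3673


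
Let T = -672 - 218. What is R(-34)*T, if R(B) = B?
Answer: 30260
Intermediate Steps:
T = -890
R(-34)*T = -34*(-890) = 30260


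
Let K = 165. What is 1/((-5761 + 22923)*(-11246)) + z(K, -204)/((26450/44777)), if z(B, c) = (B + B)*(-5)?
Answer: -285190404873661/102099037708 ≈ -2793.3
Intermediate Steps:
z(B, c) = -10*B (z(B, c) = (2*B)*(-5) = -10*B)
1/((-5761 + 22923)*(-11246)) + z(K, -204)/((26450/44777)) = 1/((-5761 + 22923)*(-11246)) + (-10*165)/((26450/44777)) = -1/11246/17162 - 1650/(26450*(1/44777)) = (1/17162)*(-1/11246) - 1650/26450/44777 = -1/193003852 - 1650*44777/26450 = -1/193003852 - 1477641/529 = -285190404873661/102099037708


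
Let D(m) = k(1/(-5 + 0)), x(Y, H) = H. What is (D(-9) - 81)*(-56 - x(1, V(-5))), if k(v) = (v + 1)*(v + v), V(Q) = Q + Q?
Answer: 93518/25 ≈ 3740.7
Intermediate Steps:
V(Q) = 2*Q
k(v) = 2*v*(1 + v) (k(v) = (1 + v)*(2*v) = 2*v*(1 + v))
D(m) = -8/25 (D(m) = 2*(1 + 1/(-5 + 0))/(-5 + 0) = 2*(1 + 1/(-5))/(-5) = 2*(-⅕)*(1 - ⅕) = 2*(-⅕)*(⅘) = -8/25)
(D(-9) - 81)*(-56 - x(1, V(-5))) = (-8/25 - 81)*(-56 - 2*(-5)) = -2033*(-56 - 1*(-10))/25 = -2033*(-56 + 10)/25 = -2033/25*(-46) = 93518/25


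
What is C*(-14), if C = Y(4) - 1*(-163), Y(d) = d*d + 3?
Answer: -2548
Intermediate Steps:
Y(d) = 3 + d**2 (Y(d) = d**2 + 3 = 3 + d**2)
C = 182 (C = (3 + 4**2) - 1*(-163) = (3 + 16) + 163 = 19 + 163 = 182)
C*(-14) = 182*(-14) = -2548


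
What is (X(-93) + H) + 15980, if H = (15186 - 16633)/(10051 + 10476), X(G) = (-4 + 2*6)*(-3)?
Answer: 327527365/20527 ≈ 15956.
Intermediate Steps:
X(G) = -24 (X(G) = (-4 + 12)*(-3) = 8*(-3) = -24)
H = -1447/20527 ≈ -0.070493
(X(-93) + H) + 15980 = (-24 - 1447/20527) + 15980 = -494095/20527 + 15980 = 327527365/20527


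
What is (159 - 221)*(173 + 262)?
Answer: -26970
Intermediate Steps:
(159 - 221)*(173 + 262) = -62*435 = -26970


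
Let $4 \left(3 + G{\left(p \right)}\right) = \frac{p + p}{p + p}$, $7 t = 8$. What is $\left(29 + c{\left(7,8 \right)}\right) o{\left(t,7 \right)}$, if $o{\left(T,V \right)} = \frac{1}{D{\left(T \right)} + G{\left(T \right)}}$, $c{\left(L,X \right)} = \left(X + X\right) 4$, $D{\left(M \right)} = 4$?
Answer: $\frac{372}{5} \approx 74.4$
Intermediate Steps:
$c{\left(L,X \right)} = 8 X$ ($c{\left(L,X \right)} = 2 X 4 = 8 X$)
$t = \frac{8}{7}$ ($t = \frac{1}{7} \cdot 8 = \frac{8}{7} \approx 1.1429$)
$G{\left(p \right)} = - \frac{11}{4}$ ($G{\left(p \right)} = -3 + \frac{\left(p + p\right) \frac{1}{p + p}}{4} = -3 + \frac{2 p \frac{1}{2 p}}{4} = -3 + \frac{1}{4} \cdot 1 = -3 + \frac{1}{4} = - \frac{11}{4}$)
$o{\left(T,V \right)} = \frac{4}{5}$ ($o{\left(T,V \right)} = \frac{1}{4 - \frac{11}{4}} = \frac{1}{\frac{5}{4}} = \frac{4}{5}$)
$\left(29 + c{\left(7,8 \right)}\right) o{\left(t,7 \right)} = \left(29 + 8 \cdot 8\right) \frac{4}{5} = \left(29 + 64\right) \frac{4}{5} = 93 \cdot \frac{4}{5} = \frac{372}{5}$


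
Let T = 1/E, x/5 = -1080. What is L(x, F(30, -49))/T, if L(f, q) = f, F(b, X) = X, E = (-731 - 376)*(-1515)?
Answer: -9056367000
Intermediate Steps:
x = -5400 (x = 5*(-1080) = -5400)
E = 1677105 (E = -1107*(-1515) = 1677105)
T = 1/1677105 ≈ 5.9627e-7
L(x, F(30, -49))/T = -5400/1/1677105 = -5400*1677105 = -9056367000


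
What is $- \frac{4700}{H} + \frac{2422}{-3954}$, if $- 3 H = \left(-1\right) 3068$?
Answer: $- \frac{7897762}{1516359} \approx -5.2084$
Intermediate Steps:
$H = \frac{3068}{3}$ ($H = - \frac{\left(-1\right) 3068}{3} = \left(- \frac{1}{3}\right) \left(-3068\right) = \frac{3068}{3} \approx 1022.7$)
$- \frac{4700}{H} + \frac{2422}{-3954} = - \frac{4700}{\frac{3068}{3}} + \frac{2422}{-3954} = \left(-4700\right) \frac{3}{3068} + 2422 \left(- \frac{1}{3954}\right) = - \frac{3525}{767} - \frac{1211}{1977} = - \frac{7897762}{1516359}$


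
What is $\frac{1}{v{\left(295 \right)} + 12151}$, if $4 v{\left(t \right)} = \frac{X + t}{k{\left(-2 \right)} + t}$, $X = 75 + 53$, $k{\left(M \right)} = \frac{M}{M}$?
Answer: $\frac{1184}{14387207} \approx 8.2295 \cdot 10^{-5}$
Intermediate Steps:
$k{\left(M \right)} = 1$
$X = 128$
$v{\left(t \right)} = \frac{128 + t}{4 \left(1 + t\right)}$ ($v{\left(t \right)} = \frac{\left(128 + t\right) \frac{1}{1 + t}}{4} = \frac{\frac{1}{1 + t} \left(128 + t\right)}{4} = \frac{128 + t}{4 \left(1 + t\right)}$)
$\frac{1}{v{\left(295 \right)} + 12151} = \frac{1}{\frac{128 + 295}{4 \left(1 + 295\right)} + 12151} = \frac{1}{\frac{1}{4} \cdot \frac{1}{296} \cdot 423 + 12151} = \frac{1}{\frac{423}{1184} + 12151} = \frac{1}{\frac{14387207}{1184}} = \frac{1184}{14387207}$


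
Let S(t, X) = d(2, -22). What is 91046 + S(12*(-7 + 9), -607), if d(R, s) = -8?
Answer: 91038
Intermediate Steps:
S(t, X) = -8
91046 + S(12*(-7 + 9), -607) = 91046 - 8 = 91038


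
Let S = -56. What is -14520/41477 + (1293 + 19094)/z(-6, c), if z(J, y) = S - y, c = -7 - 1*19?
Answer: -846027199/1244310 ≈ -679.92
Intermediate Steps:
c = -26 (c = -7 - 19 = -26)
z(J, y) = -56 - y
-14520/41477 + (1293 + 19094)/z(-6, c) = -14520/41477 + (1293 + 19094)/(-56 - 1*(-26)) = -14520*1/41477 + 20387/(-56 + 26) = -14520/41477 + 20387/(-30) = -14520/41477 + 20387*(-1/30) = -14520/41477 - 20387/30 = -846027199/1244310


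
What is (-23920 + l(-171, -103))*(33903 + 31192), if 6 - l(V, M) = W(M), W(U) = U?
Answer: -1549977045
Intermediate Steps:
l(V, M) = 6 - M
(-23920 + l(-171, -103))*(33903 + 31192) = (-23920 + (6 - 1*(-103)))*(33903 + 31192) = (-23920 + (6 + 103))*65095 = (-23920 + 109)*65095 = -23811*65095 = -1549977045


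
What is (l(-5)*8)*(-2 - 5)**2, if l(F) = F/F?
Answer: 392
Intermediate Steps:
l(F) = 1
(l(-5)*8)*(-2 - 5)**2 = (1*8)*(-2 - 5)**2 = 8*(-7)**2 = 8*49 = 392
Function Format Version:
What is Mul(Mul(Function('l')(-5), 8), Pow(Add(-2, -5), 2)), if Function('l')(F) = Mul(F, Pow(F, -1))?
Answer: 392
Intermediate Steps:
Function('l')(F) = 1
Mul(Mul(Function('l')(-5), 8), Pow(Add(-2, -5), 2)) = Mul(Mul(1, 8), Pow(Add(-2, -5), 2)) = Mul(8, Pow(-7, 2)) = Mul(8, 49) = 392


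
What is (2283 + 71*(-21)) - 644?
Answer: 148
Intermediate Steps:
(2283 + 71*(-21)) - 644 = (2283 - 1491) - 644 = 792 - 644 = 148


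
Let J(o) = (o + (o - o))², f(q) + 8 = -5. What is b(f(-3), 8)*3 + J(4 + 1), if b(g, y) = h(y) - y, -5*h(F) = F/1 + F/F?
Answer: -22/5 ≈ -4.4000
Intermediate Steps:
f(q) = -13 (f(q) = -8 - 5 = -13)
h(F) = -⅕ - F/5 (h(F) = -(F/1 + F/F)/5 = -(F*1 + 1)/5 = -(F + 1)/5 = -(1 + F)/5 = -⅕ - F/5)
J(o) = o² (J(o) = (o + 0)² = o²)
b(g, y) = -⅕ - 6*y/5 (b(g, y) = (-⅕ - y/5) - y = -⅕ - 6*y/5)
b(f(-3), 8)*3 + J(4 + 1) = (-⅕ - 6/5*8)*3 + (4 + 1)² = (-⅕ - 48/5)*3 + 5² = -49/5*3 + 25 = -147/5 + 25 = -22/5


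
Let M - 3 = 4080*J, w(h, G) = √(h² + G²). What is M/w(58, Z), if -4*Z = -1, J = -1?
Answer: -16308*√2153/10765 ≈ -70.292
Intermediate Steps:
Z = ¼ (Z = -¼*(-1) = ¼ ≈ 0.25000)
w(h, G) = √(G² + h²)
M = -4077 (M = 3 + 4080*(-1) = 3 - 4080 = -4077)
M/w(58, Z) = -4077/√((¼)² + 58²) = -4077/√(1/16 + 3364) = -4077*4*√2153/10765 = -16308*√2153/10765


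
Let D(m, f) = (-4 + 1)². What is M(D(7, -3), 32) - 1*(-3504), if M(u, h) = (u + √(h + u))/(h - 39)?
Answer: 24519/7 - √41/7 ≈ 3501.8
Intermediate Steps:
D(m, f) = 9 (D(m, f) = (-3)² = 9)
M(u, h) = (u + √(h + u))/(-39 + h)
M(D(7, -3), 32) - 1*(-3504) = (9 + √(32 + 9))/(-39 + 32) - 1*(-3504) = (9 + √41)/(-7) + 3504 = -(9 + √41)/7 + 3504 = (-9/7 - √41/7) + 3504 = 24519/7 - √41/7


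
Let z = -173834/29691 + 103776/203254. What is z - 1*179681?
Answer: -542186878966327/3017407257 ≈ -1.7969e+5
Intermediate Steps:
z = -16125621310/3017407257 (z = -173834*1/29691 + 103776*(1/203254) = -173834/29691 + 51888/101627 = -16125621310/3017407257 ≈ -5.3442)
z - 1*179681 = -16125621310/3017407257 - 1*179681 = -16125621310/3017407257 - 179681 = -542186878966327/3017407257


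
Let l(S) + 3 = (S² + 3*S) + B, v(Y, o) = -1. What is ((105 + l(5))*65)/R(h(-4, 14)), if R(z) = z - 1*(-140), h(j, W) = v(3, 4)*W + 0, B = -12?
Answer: 4225/63 ≈ 67.063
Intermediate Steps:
l(S) = -15 + S² + 3*S (l(S) = -3 + ((S² + 3*S) - 12) = -3 + (-12 + S² + 3*S) = -15 + S² + 3*S)
h(j, W) = -W (h(j, W) = -W + 0 = -W)
R(z) = 140 + z (R(z) = z + 140 = 140 + z)
((105 + l(5))*65)/R(h(-4, 14)) = ((105 + (-15 + 5² + 3*5))*65)/(140 - 1*14) = ((105 + (-15 + 25 + 15))*65)/(140 - 14) = ((105 + 25)*65)/126 = (130*65)*(1/126) = 8450*(1/126) = 4225/63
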